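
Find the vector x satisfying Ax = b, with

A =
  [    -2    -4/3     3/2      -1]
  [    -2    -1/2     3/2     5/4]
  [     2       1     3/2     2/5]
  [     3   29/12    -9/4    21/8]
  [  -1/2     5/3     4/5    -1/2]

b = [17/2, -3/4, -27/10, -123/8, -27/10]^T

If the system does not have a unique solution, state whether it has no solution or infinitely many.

Row-reduce:
R1 ← R1 / (-2).
R2 ← R2 + 2·R1.
R3 ← R3 − 2·R1.
R4 ← R4 − 3·R1.
R5 ← R5 + 1/2·R1.
R2 ← R2 / (5/6).
R1 ← R1 − 2/3·R2.
R3 ← R3 + 1/3·R2.
R4 ← R4 − 5/12·R2.
R5 ← R5 − 2·R2.
R3 ← R3 / (3).
R1 ← R1 + 3/4·R3.
R5 ← R5 − 17/40·R3.
Swap R4 and R5.
R4 ← R4 / (-2277/400).
R1 ← R1 + 49/40·R4.
R2 ← R2 − 27/10·R4.
R3 ← R3 − 1/10·R4.
Row 5 reduces to 0 = 2, a contradiction. The system is inconsistent.

no solution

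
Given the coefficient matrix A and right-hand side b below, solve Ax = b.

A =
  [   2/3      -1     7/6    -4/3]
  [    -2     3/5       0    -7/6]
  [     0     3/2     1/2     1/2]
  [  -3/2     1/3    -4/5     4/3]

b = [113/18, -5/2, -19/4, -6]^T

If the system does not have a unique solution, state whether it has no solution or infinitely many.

x_1 = 5/3, x_2 = -5/2, x_3 = 0, x_4 = -2

Row-reduce the augmented matrix:
R1 ← R1 / (2/3).
R2 ← R2 + 2·R1.
R4 ← R4 + 3/2·R1.
R2 ← R2 / (-12/5).
R1 ← R1 + 3/2·R2.
R3 ← R3 − 3/2·R2.
R4 ← R4 + 23/12·R2.
R3 ← R3 / (43/16).
R1 ← R1 + 7/16·R3.
R2 ← R2 + 35/24·R3.
R4 ← R4 + 1397/1440·R3.
R4 ← R4 / (68467/46440).
R1 ← R1 − 135/172·R4.
R2 ← R2 − 260/387·R4.
R3 ← R3 + 131/129·R4.
Reading off the reduced rows gives x_1 = 5/3, x_2 = -5/2, x_3 = 0, x_4 = -2.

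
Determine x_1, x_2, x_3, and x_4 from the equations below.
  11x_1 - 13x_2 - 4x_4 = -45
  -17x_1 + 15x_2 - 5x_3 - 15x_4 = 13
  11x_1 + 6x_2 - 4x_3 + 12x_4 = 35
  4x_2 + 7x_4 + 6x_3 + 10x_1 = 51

x_1 = 1, x_2 = 4, x_3 = 3, x_4 = 1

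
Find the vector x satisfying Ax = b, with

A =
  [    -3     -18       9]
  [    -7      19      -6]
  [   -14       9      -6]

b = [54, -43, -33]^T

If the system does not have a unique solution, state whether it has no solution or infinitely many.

x_1 = 0, x_2 = -1, x_3 = 4

Row-reduce the augmented matrix:
R1 ← R1 / (-3).
R2 ← R2 + 7·R1.
R3 ← R3 + 14·R1.
R2 ← R2 / (61).
R1 ← R1 − 6·R2.
R3 ← R3 − 93·R2.
R3 ← R3 / (-417/61).
R1 ← R1 + 21/61·R3.
R2 ← R2 + 27/61·R3.
Reading off the reduced rows gives x_1 = 0, x_2 = -1, x_3 = 4.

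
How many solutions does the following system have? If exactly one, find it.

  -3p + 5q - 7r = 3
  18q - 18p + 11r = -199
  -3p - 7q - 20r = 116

p = 4, q = -4, r = -5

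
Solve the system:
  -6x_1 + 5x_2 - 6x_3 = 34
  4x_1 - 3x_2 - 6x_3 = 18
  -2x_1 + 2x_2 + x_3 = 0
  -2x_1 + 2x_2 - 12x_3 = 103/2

no solution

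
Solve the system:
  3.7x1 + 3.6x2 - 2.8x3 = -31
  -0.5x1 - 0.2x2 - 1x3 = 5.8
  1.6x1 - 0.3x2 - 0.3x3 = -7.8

x1 = -6, x2 = -4, x3 = -2

Row-reduce the augmented matrix:
R1 ← R1 / (37/10).
R2 ← R2 + 1/2·R1.
R3 ← R3 − 8/5·R1.
R2 ← R2 / (53/185).
R1 ← R1 − 36/37·R2.
R3 ← R3 + 687/370·R2.
R3 ← R3 / (-2126/265).
R1 ← R1 − 208/53·R3.
R2 ← R2 + 255/53·R3.
Reading off the reduced rows gives x1 = -6, x2 = -4, x3 = -2.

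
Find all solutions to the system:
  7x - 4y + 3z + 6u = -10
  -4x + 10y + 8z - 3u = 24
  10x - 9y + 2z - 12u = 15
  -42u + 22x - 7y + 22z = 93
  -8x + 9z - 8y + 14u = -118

Row-reduce the augmented matrix:
R1 ← R1 / (7).
R2 ← R2 + 4·R1.
R3 ← R3 − 10·R1.
R4 ← R4 − 22·R1.
R5 ← R5 + 8·R1.
R2 ← R2 / (54/7).
R1 ← R1 + 4/7·R2.
R3 ← R3 + 23/7·R2.
R4 ← R4 − 39/7·R2.
R5 ← R5 + 88/7·R2.
R3 ← R3 / (50/27).
R1 ← R1 − 31/27·R3.
R2 ← R2 − 34/27·R3.
R4 ← R4 − 50/9·R3.
R5 ← R5 − 763/27·R3.
Swap R4 and R5.
R4 ← R4 / (33269/100).
R1 ← R1 − 1353/100·R4.
R2 ← R2 − 348/25·R4.
R3 ← R3 + 1101/100·R4.
R5 reduces to 0 = 0, so the extra equation is consistent.
Reading off the reduced rows gives x = 4, y = 5, z = -2, u = -2.

x = 4, y = 5, z = -2, u = -2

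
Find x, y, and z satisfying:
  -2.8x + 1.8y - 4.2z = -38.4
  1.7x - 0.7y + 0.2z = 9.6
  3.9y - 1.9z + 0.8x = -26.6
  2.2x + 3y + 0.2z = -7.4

Row-reduce the augmented matrix:
R1 ← R1 / (-14/5).
R2 ← R2 − 17/10·R1.
R3 ← R3 − 4/5·R1.
R4 ← R4 − 11/5·R1.
R2 ← R2 / (11/28).
R1 ← R1 + 9/14·R2.
R3 ← R3 − 309/70·R2.
R4 ← R4 − 309/70·R2.
R3 ← R3 / (6409/275).
R1 ← R1 + 129/55·R3.
R2 ← R2 + 329/55·R3.
R4 ← R4 − 6409/275·R3.
R4 reduces to 0 = 0, so the extra equation is consistent.
Reading off the reduced rows gives x = 3, y = -5, z = 5.

x = 3, y = -5, z = 5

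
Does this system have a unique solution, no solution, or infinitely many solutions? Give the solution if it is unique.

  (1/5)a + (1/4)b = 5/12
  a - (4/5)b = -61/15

a = -5/3, b = 3

From equation 2: a = -61/15 + 4/5·b.
Substitute into equation 1 and solve: b = 3.
Then a = -5/3.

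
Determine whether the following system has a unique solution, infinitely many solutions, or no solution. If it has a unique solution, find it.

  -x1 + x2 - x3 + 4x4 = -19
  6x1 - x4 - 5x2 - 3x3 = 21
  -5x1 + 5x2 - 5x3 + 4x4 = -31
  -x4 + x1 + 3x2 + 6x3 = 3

Row-reduce the augmented matrix:
R1 ← R1 / (-1).
R2 ← R2 − 6·R1.
R3 ← R3 + 5·R1.
R4 ← R4 − 1·R1.
R1 ← R1 + 1·R2.
R4 ← R4 − 4·R2.
Swap R3 and R4.
R3 ← R3 / (41).
R1 ← R1 + 8·R3.
R2 ← R2 + 9·R3.
R4 ← R4 / (-16).
R1 ← R1 − 67/41·R4.
R2 ← R2 − 142/41·R4.
R3 ← R3 + 89/41·R4.
Reading off the reduced rows gives x1 = 2, x2 = -1, x3 = 0, x4 = -4.

x1 = 2, x2 = -1, x3 = 0, x4 = -4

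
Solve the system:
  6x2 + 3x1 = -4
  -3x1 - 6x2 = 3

Row-reduce:
R1 ← R1 / (3).
R2 ← R2 + 3·R1.
Row 2 reduces to 0 = -1, a contradiction. The system is inconsistent.

no solution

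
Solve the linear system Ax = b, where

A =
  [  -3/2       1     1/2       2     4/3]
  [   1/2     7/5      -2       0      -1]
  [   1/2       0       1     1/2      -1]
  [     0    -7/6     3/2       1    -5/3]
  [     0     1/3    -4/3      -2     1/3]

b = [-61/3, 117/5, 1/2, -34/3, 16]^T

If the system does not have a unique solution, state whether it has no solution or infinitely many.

Row-reduce the augmented matrix:
R1 ← R1 / (-3/2).
R2 ← R2 − 1/2·R1.
R3 ← R3 − 1/2·R1.
R2 ← R2 / (26/15).
R1 ← R1 + 2/3·R2.
R3 ← R3 − 1/3·R2.
R4 ← R4 + 7/6·R2.
R5 ← R5 − 1/3·R2.
R3 ← R3 / (79/52).
R1 ← R1 + 27/26·R3.
R2 ← R2 + 55/52·R3.
R4 ← R4 − 83/312·R3.
R5 ← R5 + 51/52·R3.
R4 ← R4 / (1201/948).
R1 ← R1 + 29/79·R4.
R2 ← R2 − 175/158·R4.
R3 ← R3 − 54/79·R4.
R5 ← R5 + 691/474·R4.
R5 ← R5 / (-22777/10809).
R1 ← R1 + 7126/3603·R5.
R2 ← R2 − 1300/1201·R5.
R3 ← R3 − 2750/3603·R5.
R4 ← R4 + 1860/1201·R5.
Reading off the reduced rows gives x_1 = 6, x_2 = 6, x_3 = -4, x_4 = -5, x_5 = -4.

x_1 = 6, x_2 = 6, x_3 = -4, x_4 = -5, x_5 = -4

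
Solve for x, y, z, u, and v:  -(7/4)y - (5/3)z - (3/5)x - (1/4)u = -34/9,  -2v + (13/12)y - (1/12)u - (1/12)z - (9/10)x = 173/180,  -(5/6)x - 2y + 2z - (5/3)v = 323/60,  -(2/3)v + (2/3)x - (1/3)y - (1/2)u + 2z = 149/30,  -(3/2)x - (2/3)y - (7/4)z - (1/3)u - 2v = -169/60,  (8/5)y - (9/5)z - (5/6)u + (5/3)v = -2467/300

x = 2, y = -2/5, z = 5/3, u = 2, v = -7/4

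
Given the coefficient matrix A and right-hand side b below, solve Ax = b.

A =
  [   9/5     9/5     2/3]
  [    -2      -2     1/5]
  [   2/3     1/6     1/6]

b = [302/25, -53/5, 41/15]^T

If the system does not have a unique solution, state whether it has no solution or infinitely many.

x_1 = 13/5, x_2 = 3, x_3 = 3

Row-reduce the augmented matrix:
R1 ← R1 / (9/5).
R2 ← R2 + 2·R1.
R3 ← R3 − 2/3·R1.
Swap R2 and R3.
R2 ← R2 / (-1/2).
R1 ← R1 − 1·R2.
R3 ← R3 / (127/135).
R1 ← R1 − 17/81·R3.
R2 ← R2 − 13/81·R3.
Reading off the reduced rows gives x_1 = 13/5, x_2 = 3, x_3 = 3.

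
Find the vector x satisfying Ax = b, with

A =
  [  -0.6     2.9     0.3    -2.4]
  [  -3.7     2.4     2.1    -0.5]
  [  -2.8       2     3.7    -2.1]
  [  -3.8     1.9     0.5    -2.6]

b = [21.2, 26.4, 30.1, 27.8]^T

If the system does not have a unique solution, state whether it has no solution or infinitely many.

Row-reduce the augmented matrix:
R1 ← R1 / (-3/5).
R2 ← R2 + 37/10·R1.
R3 ← R3 + 14/5·R1.
R4 ← R4 + 19/5·R1.
R2 ← R2 / (-929/60).
R1 ← R1 + 29/6·R2.
R3 ← R3 + 173/15·R2.
R4 ← R4 + 247/15·R2.
R3 ← R3 / (19637/9290).
R1 ← R1 + 537/929·R3.
R2 ← R2 + 15/929·R3.
R4 ← R4 + 7738/4645·R3.
R4 ← R4 / (-5153/1345).
R1 ← R1 + 17444/19637·R4.
R2 ← R2 + 18369/19637·R4.
R3 ← R3 + 14417/19637·R4.
Reading off the reduced rows gives x_1 = -3, x_2 = 4, x_3 = 2, x_4 = -3.

x_1 = -3, x_2 = 4, x_3 = 2, x_4 = -3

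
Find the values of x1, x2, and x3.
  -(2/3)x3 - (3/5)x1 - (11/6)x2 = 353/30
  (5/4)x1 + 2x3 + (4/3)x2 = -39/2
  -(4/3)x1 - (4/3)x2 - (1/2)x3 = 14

x1 = -6, x2 = -3, x3 = -4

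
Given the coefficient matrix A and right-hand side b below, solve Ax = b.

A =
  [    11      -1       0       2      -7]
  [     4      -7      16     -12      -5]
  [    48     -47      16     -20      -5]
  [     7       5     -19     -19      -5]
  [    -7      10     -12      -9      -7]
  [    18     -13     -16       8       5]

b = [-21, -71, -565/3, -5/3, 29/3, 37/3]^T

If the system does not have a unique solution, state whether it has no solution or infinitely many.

x_1 = 0, x_2 = 8/3, x_3 = -4/3, x_4 = 4/3, x_5 = 3

Row-reduce the augmented matrix:
R1 ← R1 / (11).
R2 ← R2 − 4·R1.
R3 ← R3 − 48·R1.
R4 ← R4 − 7·R1.
R5 ← R5 + 7·R1.
R6 ← R6 − 18·R1.
R2 ← R2 / (-73/11).
R1 ← R1 + 1/11·R2.
R3 ← R3 + 469/11·R2.
R4 ← R4 − 62/11·R2.
R5 ← R5 − 103/11·R2.
R6 ← R6 + 125/11·R2.
R3 ← R3 / (-6336/73).
R1 ← R1 + 16/73·R3.
R2 ← R2 + 176/73·R3.
R4 ← R4 + 395/73·R3.
R5 ← R5 − 772/73·R3.
R6 ← R6 + 3168/73·R3.
R4 ← R4 / (-619/18).
R1 ← R1 − 2/9·R4.
R2 ← R2 − 4/9·R4.
R3 ← R3 + 11/18·R4.
R5 ← R5 + 173/9·R4.
R5 ← R5 / (-189943/27236).
R1 ← R1 + 917/1238·R5.
R2 ← R2 + 5754/6809·R5.
R3 ← R3 + 10445/27236·R5.
R4 ← R4 − 4123/27236·R5.
R6 reduces to 0 = 0, so the extra equation is consistent.
Reading off the reduced rows gives x_1 = 0, x_2 = 8/3, x_3 = -4/3, x_4 = 4/3, x_5 = 3.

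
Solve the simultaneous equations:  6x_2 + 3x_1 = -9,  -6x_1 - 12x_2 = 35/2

Row-reduce:
R1 ← R1 / (3).
R2 ← R2 + 6·R1.
Row 2 reduces to 0 = -1/2, a contradiction. The system is inconsistent.

no solution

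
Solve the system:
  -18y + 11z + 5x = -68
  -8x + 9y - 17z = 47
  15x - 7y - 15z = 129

x = 6, y = 3, z = -4

Row-reduce the augmented matrix:
R1 ← R1 / (5).
R2 ← R2 + 8·R1.
R3 ← R3 − 15·R1.
R2 ← R2 / (-99/5).
R1 ← R1 + 18/5·R2.
R3 ← R3 − 47·R2.
R3 ← R3 / (-1537/33).
R1 ← R1 − 23/11·R3.
R2 ← R2 + 1/33·R3.
Reading off the reduced rows gives x = 6, y = 3, z = -4.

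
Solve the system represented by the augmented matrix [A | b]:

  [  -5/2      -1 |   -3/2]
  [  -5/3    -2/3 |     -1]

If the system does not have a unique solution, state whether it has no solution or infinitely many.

infinitely many solutions

Row-reduce:
R1 ← R1 / (-5/2).
R2 ← R2 + 5/3·R1.
Rank is 1 with 2 unknowns, leaving x_2 free.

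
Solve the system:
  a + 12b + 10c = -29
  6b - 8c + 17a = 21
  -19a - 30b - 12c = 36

Row-reduce:
R2 ← R2 − 17·R1.
R3 ← R3 + 19·R1.
R2 ← R2 / (-198).
R1 ← R1 − 12·R2.
R3 ← R3 − 198·R2.
Row 3 reduces to 0 = -1, a contradiction. The system is inconsistent.

no solution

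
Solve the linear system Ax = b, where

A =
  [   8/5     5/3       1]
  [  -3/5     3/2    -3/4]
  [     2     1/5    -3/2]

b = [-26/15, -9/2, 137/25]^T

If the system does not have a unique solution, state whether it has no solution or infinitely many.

x_1 = 9/4, x_2 = -13/5, x_3 = -1

Row-reduce the augmented matrix:
R1 ← R1 / (8/5).
R2 ← R2 + 3/5·R1.
R3 ← R3 − 2·R1.
R2 ← R2 / (17/8).
R1 ← R1 − 25/24·R2.
R3 ← R3 + 113/60·R2.
R3 ← R3 / (-262/85).
R1 ← R1 − 55/68·R3.
R2 ← R2 + 3/17·R3.
Reading off the reduced rows gives x_1 = 9/4, x_2 = -13/5, x_3 = -1.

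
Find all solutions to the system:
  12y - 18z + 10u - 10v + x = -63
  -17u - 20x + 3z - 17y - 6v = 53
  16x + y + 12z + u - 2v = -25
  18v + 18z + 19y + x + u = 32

infinitely many solutions

Row-reduce:
R2 ← R2 + 20·R1.
R3 ← R3 − 16·R1.
R4 ← R4 − 1·R1.
R2 ← R2 / (223).
R1 ← R1 − 12·R2.
R3 ← R3 + 191·R2.
R4 ← R4 − 7·R2.
R3 ← R3 / (-1287/223).
R1 ← R1 − 270/223·R3.
R2 ← R2 + 357/223·R3.
R4 ← R4 − 10527/223·R3.
R4 ← R4 / (-432/13).
R1 ← R1 + 46/143·R4.
R2 ← R2 − 207/143·R4.
R3 ← R3 − 56/143·R4.
Rank is 4 with 5 unknowns, leaving v free.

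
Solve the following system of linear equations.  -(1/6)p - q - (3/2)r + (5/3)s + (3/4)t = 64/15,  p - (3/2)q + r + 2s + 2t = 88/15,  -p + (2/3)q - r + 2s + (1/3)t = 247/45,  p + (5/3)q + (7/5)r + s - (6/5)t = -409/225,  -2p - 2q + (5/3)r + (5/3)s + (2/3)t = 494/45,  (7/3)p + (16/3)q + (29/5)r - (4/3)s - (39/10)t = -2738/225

Row-reduce the augmented matrix:
R1 ← R1 / (-1/6).
R2 ← R2 − 1·R1.
R3 ← R3 + 1·R1.
R4 ← R4 − 1·R1.
R5 ← R5 + 2·R1.
R6 ← R6 − 7/3·R1.
R2 ← R2 / (-15/2).
R1 ← R1 − 6·R2.
R3 ← R3 − 20/3·R2.
R4 ← R4 + 13/3·R2.
R5 ← R5 − 10·R2.
R6 ← R6 + 26/3·R2.
R3 ← R3 / (8/9).
R1 ← R1 − 13/5·R3.
R2 ← R2 − 16/15·R3.
R4 ← R4 + 134/45·R3.
R5 ← R5 − 9·R3.
R6 ← R6 + 268/45·R3.
R4 ← R4 / (13).
R1 ← R1 + 41/5·R4.
R2 ← R2 + 24/5·R4.
R3 ← R3 − 3·R4.
R5 ← R5 + 88/3·R4.
R6 ← R6 − 26·R4.
R5 ← R5 / (-45197/9360).
R1 ← R1 + 13969/15600·R5.
R2 ← R2 + 317/325·R5.
R3 ← R3 − 699/1040·R5.
R4 ← R4 − 593/1560·R5.
R6 reduces to 0 = 0, so the extra equation is consistent.
Reading off the reduced rows gives p = -11/5, q = -2/3, r = 2/3, s = 2, t = 6/5.

p = -11/5, q = -2/3, r = 2/3, s = 2, t = 6/5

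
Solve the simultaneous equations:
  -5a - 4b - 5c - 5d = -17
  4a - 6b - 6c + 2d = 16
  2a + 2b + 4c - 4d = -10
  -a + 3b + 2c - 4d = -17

a = 1, b = -2, c = 1, d = 3

Row-reduce the augmented matrix:
R1 ← R1 / (-5).
R2 ← R2 − 4·R1.
R3 ← R3 − 2·R1.
R4 ← R4 + 1·R1.
R2 ← R2 / (-46/5).
R1 ← R1 − 4/5·R2.
R3 ← R3 − 2/5·R2.
R4 ← R4 − 19/5·R2.
R3 ← R3 / (36/23).
R1 ← R1 − 3/23·R3.
R2 ← R2 − 25/23·R3.
R4 ← R4 + 26/23·R3.
R4 ← R4 / (-74/9).
R1 ← R1 − 4/3·R4.
R2 ← R2 − 40/9·R4.
R3 ← R3 + 35/9·R4.
Reading off the reduced rows gives a = 1, b = -2, c = 1, d = 3.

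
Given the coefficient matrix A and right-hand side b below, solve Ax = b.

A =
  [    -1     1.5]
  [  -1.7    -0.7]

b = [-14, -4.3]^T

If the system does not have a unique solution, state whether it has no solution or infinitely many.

From equation 1: x_1 = 14 + 3/2·x_2.
Substitute into equation 2 and solve: x_2 = -6.
Then x_1 = 5.

x_1 = 5, x_2 = -6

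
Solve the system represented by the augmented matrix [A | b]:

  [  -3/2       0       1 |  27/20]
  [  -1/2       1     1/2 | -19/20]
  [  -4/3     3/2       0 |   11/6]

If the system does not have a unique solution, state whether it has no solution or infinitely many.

x_1 = -5/2, x_2 = -1, x_3 = -12/5

Row-reduce the augmented matrix:
R1 ← R1 / (-3/2).
R2 ← R2 + 1/2·R1.
R3 ← R3 + 4/3·R1.
R3 ← R3 − 3/2·R2.
R3 ← R3 / (-41/36).
R1 ← R1 + 2/3·R3.
R2 ← R2 − 1/6·R3.
Reading off the reduced rows gives x_1 = -5/2, x_2 = -1, x_3 = -12/5.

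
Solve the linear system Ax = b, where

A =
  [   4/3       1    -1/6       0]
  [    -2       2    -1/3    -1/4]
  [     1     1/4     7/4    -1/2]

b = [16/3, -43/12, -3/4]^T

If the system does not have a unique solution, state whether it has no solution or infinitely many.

infinitely many solutions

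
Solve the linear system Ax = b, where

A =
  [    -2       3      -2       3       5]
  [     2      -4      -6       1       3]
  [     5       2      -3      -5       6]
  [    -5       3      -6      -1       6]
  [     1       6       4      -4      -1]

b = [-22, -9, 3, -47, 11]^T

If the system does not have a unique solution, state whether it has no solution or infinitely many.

Row-reduce the augmented matrix:
R1 ← R1 / (-2).
R2 ← R2 − 2·R1.
R3 ← R3 − 5·R1.
R4 ← R4 + 5·R1.
R5 ← R5 − 1·R1.
R2 ← R2 / (-1).
R1 ← R1 + 3/2·R2.
R3 ← R3 − 19/2·R2.
R4 ← R4 + 9/2·R2.
R5 ← R5 − 15/2·R2.
R3 ← R3 / (-84).
R1 ← R1 − 13·R3.
R2 ← R2 − 8·R3.
R4 ← R4 − 35·R3.
R5 ← R5 + 57·R3.
R4 ← R4 / (-77/8).
R1 ← R1 + 69/56·R4.
R2 ← R2 + 1/7·R4.
R3 ← R3 + 27/56·R4.
R5 ← R5 − 1/56·R4.
R5 ← R5 / (-1418/539).
R1 ← R1 − 283/539·R5.
R2 ← R2 − 564/539·R5.
R3 ← R3 + 522/539·R5.
R4 ← R4 − 25/77·R5.
Reading off the reduced rows gives x_1 = 4, x_2 = -1, x_3 = 3, x_4 = 0, x_5 = -1.

x_1 = 4, x_2 = -1, x_3 = 3, x_4 = 0, x_5 = -1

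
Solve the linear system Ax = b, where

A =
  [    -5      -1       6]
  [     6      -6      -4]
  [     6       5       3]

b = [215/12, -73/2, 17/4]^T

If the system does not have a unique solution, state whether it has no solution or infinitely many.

x_1 = -7/3, x_2 = 11/4, x_3 = 3/2

Row-reduce the augmented matrix:
R1 ← R1 / (-5).
R2 ← R2 − 6·R1.
R3 ← R3 − 6·R1.
R2 ← R2 / (-36/5).
R1 ← R1 − 1/5·R2.
R3 ← R3 − 19/5·R2.
R3 ← R3 / (107/9).
R1 ← R1 + 10/9·R3.
R2 ← R2 + 4/9·R3.
Reading off the reduced rows gives x_1 = -7/3, x_2 = 11/4, x_3 = 3/2.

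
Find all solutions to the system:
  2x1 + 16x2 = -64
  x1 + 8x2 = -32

Row-reduce:
R1 ← R1 / (2).
R2 ← R2 − 1·R1.
Rank is 1 with 2 unknowns, leaving x2 free.

infinitely many solutions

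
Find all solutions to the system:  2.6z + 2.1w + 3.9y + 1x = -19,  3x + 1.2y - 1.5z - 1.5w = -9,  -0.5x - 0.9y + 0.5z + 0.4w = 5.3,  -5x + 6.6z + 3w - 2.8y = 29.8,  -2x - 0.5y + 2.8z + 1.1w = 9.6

x = -1, y = -5, z = 3, w = -3

Row-reduce the augmented matrix:
R2 ← R2 − 3·R1.
R3 ← R3 + 1/2·R1.
R4 ← R4 + 5·R1.
R5 ← R5 + 2·R1.
R2 ← R2 / (-21/2).
R1 ← R1 − 39/10·R2.
R3 ← R3 − 21/20·R2.
R4 ← R4 − 167/10·R2.
R5 ← R5 − 73/10·R2.
R3 ← R3 / (87/100).
R1 ← R1 + 299/350·R3.
R2 ← R2 − 31/35·R3.
R4 ← R4 − 1683/350·R3.
R5 ← R5 − 537/350·R3.
R4 ← R4 / (-2648/1015).
R1 ← R1 + 424/3045·R4.
R2 ← R2 − 37/609·R4.
R3 ← R3 − 67/87·R4.
R5 ← R5 + 1324/1015·R4.
R5 reduces to 0 = 0, so the extra equation is consistent.
Reading off the reduced rows gives x = -1, y = -5, z = 3, w = -3.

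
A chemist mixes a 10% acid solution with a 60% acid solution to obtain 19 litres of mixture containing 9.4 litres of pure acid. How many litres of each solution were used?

litres of solution A: 4, litres of solution B: 15

Let a = litres of solution A, b = litres of solution B.
  a + b = 19
  (1/10)a + (3/5)b = 47/5
From equation 1: a = 19 − b.
Substitute into equation 2 and solve: b = 15.
Then a = 4.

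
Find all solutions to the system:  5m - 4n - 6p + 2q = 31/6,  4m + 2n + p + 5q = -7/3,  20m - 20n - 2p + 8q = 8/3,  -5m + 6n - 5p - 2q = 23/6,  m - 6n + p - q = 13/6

Row-reduce the augmented matrix:
R1 ← R1 / (5).
R2 ← R2 − 4·R1.
R3 ← R3 − 20·R1.
R4 ← R4 + 5·R1.
R5 ← R5 − 1·R1.
R2 ← R2 / (26/5).
R1 ← R1 + 4/5·R2.
R3 ← R3 + 4·R2.
R4 ← R4 − 2·R2.
R5 ← R5 + 26/5·R2.
R3 ← R3 / (344/13).
R1 ← R1 + 4/13·R3.
R2 ← R2 − 29/26·R3.
R4 ← R4 + 172/13·R3.
R5 ← R5 − 8·R3.
Swap R4 and R5.
R4 ← R4 / (52/43).
R1 ← R1 − 41/43·R4.
R2 ← R2 − 187/344·R4.
R3 ← R3 − 17/172·R4.
R5 reduces to 0 = 0, so the extra equation is consistent.
Reading off the reduced rows gives m = -3/2, n = -1, p = -1, q = 4/3.

m = -3/2, n = -1, p = -1, q = 4/3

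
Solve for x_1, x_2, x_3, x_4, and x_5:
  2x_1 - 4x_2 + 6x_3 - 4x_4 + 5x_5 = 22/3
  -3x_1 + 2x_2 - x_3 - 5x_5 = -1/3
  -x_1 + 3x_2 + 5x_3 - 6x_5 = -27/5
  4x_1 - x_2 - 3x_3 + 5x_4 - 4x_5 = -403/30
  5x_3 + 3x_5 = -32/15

x_1 = -1/3, x_2 = 0, x_3 = -2/3, x_4 = -5/2, x_5 = 2/5

Row-reduce the augmented matrix:
R1 ← R1 / (2).
R2 ← R2 + 3·R1.
R3 ← R3 + 1·R1.
R4 ← R4 − 4·R1.
R2 ← R2 / (-4).
R1 ← R1 + 2·R2.
R3 ← R3 − 1·R2.
R4 ← R4 − 7·R2.
R3 ← R3 / (10).
R1 ← R1 + 1·R3.
R2 ← R2 + 2·R3.
R4 ← R4 + 1·R3.
R5 ← R5 − 5·R3.
R4 ← R4 / (43/20).
R1 ← R1 − 13/20·R4.
R2 ← R2 − 4/5·R4.
R3 ← R3 + 7/20·R4.
R5 ← R5 − 7/4·R4.
R5 ← R5 / (2151/172).
R1 ← R1 − 681/172·R5.
R2 ← R2 − 107/43·R5.
R3 ← R3 + 327/172·R5.
R4 ← R4 + 793/172·R5.
Reading off the reduced rows gives x_1 = -1/3, x_2 = 0, x_3 = -2/3, x_4 = -5/2, x_5 = 2/5.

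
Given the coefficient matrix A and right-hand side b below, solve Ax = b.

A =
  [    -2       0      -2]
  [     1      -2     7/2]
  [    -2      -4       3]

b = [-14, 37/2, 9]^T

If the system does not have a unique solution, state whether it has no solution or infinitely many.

infinitely many solutions

Row-reduce:
R1 ← R1 / (-2).
R2 ← R2 − 1·R1.
R3 ← R3 + 2·R1.
R2 ← R2 / (-2).
R3 ← R3 + 4·R2.
Rank is 2 with 3 unknowns, leaving x_3 free.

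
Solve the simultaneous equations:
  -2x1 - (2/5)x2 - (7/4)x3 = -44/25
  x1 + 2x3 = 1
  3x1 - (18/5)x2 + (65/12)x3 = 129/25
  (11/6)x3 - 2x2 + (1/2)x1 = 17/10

Row-reduce the augmented matrix:
R1 ← R1 / (-2).
R2 ← R2 − 1·R1.
R3 ← R3 − 3·R1.
R4 ← R4 − 1/2·R1.
R2 ← R2 / (-1/5).
R1 ← R1 − 1/5·R2.
R3 ← R3 + 21/5·R2.
R4 ← R4 + 21/10·R2.
R3 ← R3 / (-125/6).
R1 ← R1 − 2·R3.
R2 ← R2 + 45/8·R3.
R4 ← R4 + 125/12·R3.
R4 reduces to 0 = 0, so the extra equation is consistent.
Reading off the reduced rows gives x1 = 1, x2 = -3/5, x3 = 0.

x1 = 1, x2 = -3/5, x3 = 0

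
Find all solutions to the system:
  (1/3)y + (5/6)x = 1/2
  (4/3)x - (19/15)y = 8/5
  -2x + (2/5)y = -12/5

Row-reduce:
R1 ← R1 / (5/6).
R2 ← R2 − 4/3·R1.
R3 ← R3 + 2·R1.
R2 ← R2 / (-9/5).
R1 ← R1 − 2/5·R2.
R3 ← R3 − 6/5·R2.
Row 3 reduces to 0 = -2/3, a contradiction. The system is inconsistent.

no solution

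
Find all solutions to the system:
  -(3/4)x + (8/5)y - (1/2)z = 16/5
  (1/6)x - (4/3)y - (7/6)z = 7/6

Row-reduce:
R1 ← R1 / (-3/4).
R2 ← R2 − 1/6·R1.
R2 ← R2 / (-44/45).
R1 ← R1 + 32/15·R2.
Rank is 2 with 3 unknowns, leaving z free.

infinitely many solutions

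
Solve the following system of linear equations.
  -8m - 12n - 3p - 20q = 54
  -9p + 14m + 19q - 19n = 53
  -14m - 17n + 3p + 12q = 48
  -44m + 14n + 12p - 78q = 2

infinitely many solutions

Row-reduce:
R1 ← R1 / (-8).
R2 ← R2 − 14·R1.
R3 ← R3 + 14·R1.
R4 ← R4 + 44·R1.
R2 ← R2 / (-40).
R1 ← R1 − 3/2·R2.
R3 ← R3 − 4·R2.
R4 ← R4 − 80·R2.
R3 ← R3 / (273/40).
R1 ← R1 + 51/320·R3.
R2 ← R2 − 57/160·R3.
Rank is 3 with 4 unknowns, leaving q free.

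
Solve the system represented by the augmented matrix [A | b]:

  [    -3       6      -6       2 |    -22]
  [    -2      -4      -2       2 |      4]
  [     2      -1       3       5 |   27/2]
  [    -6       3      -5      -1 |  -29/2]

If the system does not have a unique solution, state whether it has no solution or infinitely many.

x_1 = -1, x_2 = -3/2, x_3 = 3, x_4 = 1

Row-reduce the augmented matrix:
R1 ← R1 / (-3).
R2 ← R2 + 2·R1.
R3 ← R3 − 2·R1.
R4 ← R4 + 6·R1.
R2 ← R2 / (-8).
R1 ← R1 + 2·R2.
R3 ← R3 − 3·R2.
R4 ← R4 + 9·R2.
R3 ← R3 / (-1/4).
R1 ← R1 − 3/2·R3.
R2 ← R2 + 1/4·R3.
R4 ← R4 − 19/4·R3.
R4 ← R4 / (358/3).
R1 ← R1 − 116/3·R4.
R2 ← R2 + 20/3·R4.
R3 ← R3 + 79/3·R4.
Reading off the reduced rows gives x_1 = -1, x_2 = -3/2, x_3 = 3, x_4 = 1.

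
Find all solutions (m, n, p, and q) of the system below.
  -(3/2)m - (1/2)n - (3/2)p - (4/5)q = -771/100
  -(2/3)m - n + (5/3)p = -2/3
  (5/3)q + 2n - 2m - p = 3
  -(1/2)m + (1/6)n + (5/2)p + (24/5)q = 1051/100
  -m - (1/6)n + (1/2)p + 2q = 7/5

Row-reduce the augmented matrix:
R1 ← R1 / (-3/2).
R2 ← R2 + 2/3·R1.
R3 ← R3 + 2·R1.
R4 ← R4 + 1/2·R1.
R5 ← R5 + 1·R1.
R2 ← R2 / (-7/9).
R1 ← R1 − 1/3·R2.
R3 ← R3 − 8/3·R2.
R4 ← R4 − 1/3·R2.
R5 ← R5 − 1/6·R2.
R3 ← R3 / (9).
R1 ← R1 − 2·R3.
R2 ← R2 + 3·R3.
R4 ← R4 − 4·R3.
R5 ← R5 − 2·R3.
R4 ← R4 / (3272/945).
R1 ← R1 + 26/135·R4.
R2 ← R2 − 271/315·R4.
R3 ← R3 − 83/189·R4.
R5 ← R5 − 1636/945·R4.
R5 reduces to 0 = 0, so the extra equation is consistent.
Reading off the reduced rows gives m = 3/2, n = 3, p = 2, q = 6/5.

m = 3/2, n = 3, p = 2, q = 6/5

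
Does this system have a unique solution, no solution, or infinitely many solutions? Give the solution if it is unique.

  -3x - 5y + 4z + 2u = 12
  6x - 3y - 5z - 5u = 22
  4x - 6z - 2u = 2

Row-reduce:
R1 ← R1 / (-3).
R2 ← R2 − 6·R1.
R3 ← R3 − 4·R1.
R2 ← R2 / (-13).
R1 ← R1 − 5/3·R2.
R3 ← R3 + 20/3·R2.
R3 ← R3 / (-86/39).
R1 ← R1 + 37/39·R3.
R2 ← R2 + 3/13·R3.
Rank is 3 with 4 unknowns, leaving u free.

infinitely many solutions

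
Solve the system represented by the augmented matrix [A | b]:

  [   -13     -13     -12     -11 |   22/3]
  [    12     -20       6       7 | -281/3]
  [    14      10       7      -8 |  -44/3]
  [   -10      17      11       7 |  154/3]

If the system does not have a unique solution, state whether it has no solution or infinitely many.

x_1 = -2, x_2 = 3, x_3 = -2, x_4 = 1/3

Row-reduce the augmented matrix:
R1 ← R1 / (-13).
R2 ← R2 − 12·R1.
R3 ← R3 − 14·R1.
R4 ← R4 + 10·R1.
R2 ← R2 / (-32).
R1 ← R1 − 1·R2.
R3 ← R3 + 4·R2.
R4 ← R4 − 27·R2.
R3 ← R3 / (-275/52).
R1 ← R1 − 159/208·R3.
R2 ← R2 − 33/208·R3.
R4 ← R4 − 3317/208·R3.
R4 ← R4 / (-100883/2200).
R1 ← R1 + 4541/2200·R4.
R2 ← R2 + 97/200·R4.
R3 ← R3 − 2023/550·R4.
Reading off the reduced rows gives x_1 = -2, x_2 = 3, x_3 = -2, x_4 = 1/3.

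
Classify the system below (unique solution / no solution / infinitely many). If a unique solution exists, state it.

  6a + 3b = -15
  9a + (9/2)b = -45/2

infinitely many solutions

Row-reduce:
R1 ← R1 / (6).
R2 ← R2 − 9·R1.
Rank is 1 with 2 unknowns, leaving b free.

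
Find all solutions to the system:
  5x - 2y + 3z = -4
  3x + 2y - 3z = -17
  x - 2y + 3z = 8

Row-reduce:
R1 ← R1 / (5).
R2 ← R2 − 3·R1.
R3 ← R3 − 1·R1.
R2 ← R2 / (16/5).
R1 ← R1 + 2/5·R2.
R3 ← R3 + 8/5·R2.
Row 3 reduces to 0 = 3/2, a contradiction. The system is inconsistent.

no solution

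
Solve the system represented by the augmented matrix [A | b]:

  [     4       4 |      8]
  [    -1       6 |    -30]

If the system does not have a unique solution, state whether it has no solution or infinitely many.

x_1 = 6, x_2 = -4

Row-reduce the augmented matrix:
R1 ← R1 / (4).
R2 ← R2 + 1·R1.
R2 ← R2 / (7).
R1 ← R1 − 1·R2.
Reading off the reduced rows gives x_1 = 6, x_2 = -4.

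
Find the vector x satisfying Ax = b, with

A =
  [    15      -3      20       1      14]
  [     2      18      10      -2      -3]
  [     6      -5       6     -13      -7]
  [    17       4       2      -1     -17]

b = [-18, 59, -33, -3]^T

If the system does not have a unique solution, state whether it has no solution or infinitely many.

infinitely many solutions

Row-reduce:
R1 ← R1 / (15).
R2 ← R2 − 2·R1.
R3 ← R3 − 6·R1.
R4 ← R4 − 17·R1.
R2 ← R2 / (92/5).
R1 ← R1 + 1/5·R2.
R3 ← R3 + 19/5·R2.
R4 ← R4 − 37/5·R2.
R3 ← R3 / (-67/138).
R1 ← R1 − 65/46·R3.
R2 ← R2 − 55/138·R3.
R4 ← R4 + 3259/138·R3.
R4 ← R4 / (45021/67).
R1 ← R1 + 2696/67·R4.
R2 ← R2 + 769/67·R4.
R3 ← R3 − 1910/67·R4.
Rank is 4 with 5 unknowns, leaving x_5 free.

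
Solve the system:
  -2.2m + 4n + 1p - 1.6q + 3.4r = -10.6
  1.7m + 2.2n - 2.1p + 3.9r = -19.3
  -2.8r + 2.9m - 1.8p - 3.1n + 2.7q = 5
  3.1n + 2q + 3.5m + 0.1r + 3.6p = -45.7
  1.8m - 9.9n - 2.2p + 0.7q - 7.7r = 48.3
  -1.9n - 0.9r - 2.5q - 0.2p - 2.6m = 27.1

m = -5, n = 0, p = -6, q = -3, r = -6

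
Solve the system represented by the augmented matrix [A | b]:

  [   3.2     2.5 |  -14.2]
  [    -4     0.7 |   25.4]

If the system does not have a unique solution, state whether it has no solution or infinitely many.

Row-reduce the augmented matrix:
R1 ← R1 / (16/5).
R2 ← R2 + 4·R1.
R2 ← R2 / (153/40).
R1 ← R1 − 25/32·R2.
Reading off the reduced rows gives x_1 = -6, x_2 = 2.

x_1 = -6, x_2 = 2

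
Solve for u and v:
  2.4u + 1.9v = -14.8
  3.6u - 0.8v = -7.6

u = -3, v = -4

Row-reduce the augmented matrix:
R1 ← R1 / (12/5).
R2 ← R2 − 18/5·R1.
R2 ← R2 / (-73/20).
R1 ← R1 − 19/24·R2.
Reading off the reduced rows gives u = -3, v = -4.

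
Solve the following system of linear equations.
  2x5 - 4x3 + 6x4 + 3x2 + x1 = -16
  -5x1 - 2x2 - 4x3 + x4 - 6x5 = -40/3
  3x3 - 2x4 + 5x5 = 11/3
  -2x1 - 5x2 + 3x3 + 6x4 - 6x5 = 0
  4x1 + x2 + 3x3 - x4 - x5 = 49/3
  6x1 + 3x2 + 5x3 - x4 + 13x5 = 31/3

x1 = 2, x2 = 0, x3 = 2, x4 = -4/3, x5 = -1

Row-reduce the augmented matrix:
R2 ← R2 + 5·R1.
R4 ← R4 + 2·R1.
R5 ← R5 − 4·R1.
R6 ← R6 − 6·R1.
R2 ← R2 / (13).
R1 ← R1 − 3·R2.
R4 ← R4 − 1·R2.
R5 ← R5 + 11·R2.
R6 ← R6 + 15·R2.
R3 ← R3 / (3).
R1 ← R1 − 20/13·R3.
R2 ← R2 + 24/13·R3.
R4 ← R4 + 41/13·R3.
R5 ← R5 + 17/13·R3.
R6 ← R6 − 17/13·R3.
R4 ← R4 / (527/39).
R1 ← R1 + 5/39·R4.
R2 ← R2 − 15/13·R4.
R3 ← R3 + 2/3·R4.
R5 ← R5 − 14/39·R4.
R6 ← R6 + 14/39·R4.
R5 ← R5 / (-1852/527).
R1 ← R1 + 769/527·R5.
R2 ← R2 − 1651/527·R5.
R3 ← R3 − 955/527·R5.
R4 ← R4 − 115/527·R5.
R6 ← R6 − 1852/527·R5.
R6 reduces to 0 = 0, so the extra equation is consistent.
Reading off the reduced rows gives x1 = 2, x2 = 0, x3 = 2, x4 = -4/3, x5 = -1.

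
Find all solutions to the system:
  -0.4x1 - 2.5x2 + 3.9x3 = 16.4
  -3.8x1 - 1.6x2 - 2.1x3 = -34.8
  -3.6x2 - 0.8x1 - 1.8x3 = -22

x1 = 5, x2 = 2, x3 = 6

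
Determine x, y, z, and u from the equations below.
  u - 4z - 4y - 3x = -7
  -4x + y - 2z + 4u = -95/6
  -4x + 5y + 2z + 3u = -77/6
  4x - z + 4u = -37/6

x = 4/3, y = 1/2, z = -1/2, u = -3

Row-reduce the augmented matrix:
R1 ← R1 / (-3).
R2 ← R2 + 4·R1.
R3 ← R3 + 4·R1.
R4 ← R4 − 4·R1.
R2 ← R2 / (19/3).
R1 ← R1 − 4/3·R2.
R3 ← R3 − 31/3·R2.
R4 ← R4 + 16/3·R2.
R3 ← R3 / (36/19).
R1 ← R1 − 12/19·R3.
R2 ← R2 − 10/19·R3.
R4 ← R4 + 67/19·R3.
R4 ← R4 / (31/12).
R2 ← R2 − 7/6·R4.
R3 ← R3 + 17/12·R4.
Reading off the reduced rows gives x = 4/3, y = 1/2, z = -1/2, u = -3.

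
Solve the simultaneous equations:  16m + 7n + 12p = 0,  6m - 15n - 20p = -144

Row-reduce:
R1 ← R1 / (16).
R2 ← R2 − 6·R1.
R2 ← R2 / (-141/8).
R1 ← R1 − 7/16·R2.
Rank is 2 with 3 unknowns, leaving p free.

infinitely many solutions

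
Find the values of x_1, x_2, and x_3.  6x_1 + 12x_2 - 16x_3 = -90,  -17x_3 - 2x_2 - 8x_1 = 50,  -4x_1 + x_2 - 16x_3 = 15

x_1 = -5, x_2 = -5, x_3 = 0

Row-reduce the augmented matrix:
R1 ← R1 / (6).
R2 ← R2 + 8·R1.
R3 ← R3 + 4·R1.
R2 ← R2 / (14).
R1 ← R1 − 2·R2.
R3 ← R3 − 9·R2.
R3 ← R3 / (-85/42).
R1 ← R1 − 59/21·R3.
R2 ← R2 + 115/42·R3.
Reading off the reduced rows gives x_1 = -5, x_2 = -5, x_3 = 0.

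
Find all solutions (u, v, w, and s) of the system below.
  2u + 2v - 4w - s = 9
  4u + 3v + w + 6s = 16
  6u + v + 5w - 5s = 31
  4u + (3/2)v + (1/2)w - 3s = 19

Row-reduce:
R1 ← R1 / (2).
R2 ← R2 − 4·R1.
R3 ← R3 − 6·R1.
R4 ← R4 − 4·R1.
R2 ← R2 / (-1).
R1 ← R1 − 1·R2.
R3 ← R3 + 5·R2.
R4 ← R4 + 5/2·R2.
R3 ← R3 / (-28).
R1 ← R1 − 7·R3.
R2 ← R2 + 9·R3.
R4 ← R4 + 14·R3.
Row 4 reduces to 0 = -1, a contradiction. The system is inconsistent.

no solution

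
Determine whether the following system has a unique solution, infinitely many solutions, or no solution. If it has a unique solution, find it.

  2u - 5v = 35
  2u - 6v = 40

u = 5, v = -5

Row-reduce the augmented matrix:
R1 ← R1 / (2).
R2 ← R2 − 2·R1.
R2 ← R2 / (-1).
R1 ← R1 + 5/2·R2.
Reading off the reduced rows gives u = 5, v = -5.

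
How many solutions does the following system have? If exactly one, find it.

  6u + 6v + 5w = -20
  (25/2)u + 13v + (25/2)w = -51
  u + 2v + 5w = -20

Row-reduce:
R1 ← R1 / (6).
R2 ← R2 − 25/2·R1.
R3 ← R3 − 1·R1.
R2 ← R2 / (1/2).
R1 ← R1 − 1·R2.
R3 ← R3 − 1·R2.
Row 3 reduces to 0 = 2, a contradiction. The system is inconsistent.

no solution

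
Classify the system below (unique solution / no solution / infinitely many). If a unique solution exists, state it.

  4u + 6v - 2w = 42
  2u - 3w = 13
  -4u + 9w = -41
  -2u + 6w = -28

u = -1, v = 6, w = -5

Row-reduce the augmented matrix:
R1 ← R1 / (4).
R2 ← R2 − 2·R1.
R3 ← R3 + 4·R1.
R4 ← R4 + 2·R1.
R2 ← R2 / (-3).
R1 ← R1 − 3/2·R2.
R3 ← R3 − 6·R2.
R4 ← R4 − 3·R2.
R3 ← R3 / (3).
R1 ← R1 + 3/2·R3.
R2 ← R2 − 2/3·R3.
R4 ← R4 − 3·R3.
R4 reduces to 0 = 0, so the extra equation is consistent.
Reading off the reduced rows gives u = -1, v = 6, w = -5.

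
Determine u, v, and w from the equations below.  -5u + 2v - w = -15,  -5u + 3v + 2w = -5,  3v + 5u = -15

Row-reduce the augmented matrix:
R1 ← R1 / (-5).
R2 ← R2 + 5·R1.
R3 ← R3 − 5·R1.
R1 ← R1 + 2/5·R2.
R3 ← R3 − 5·R2.
R3 ← R3 / (-16).
R1 ← R1 − 7/5·R3.
R2 ← R2 − 3·R3.
Reading off the reduced rows gives u = 0, v = -5, w = 5.

u = 0, v = -5, w = 5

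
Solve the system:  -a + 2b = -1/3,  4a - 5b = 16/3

Row-reduce the augmented matrix:
R1 ← R1 / (-1).
R2 ← R2 − 4·R1.
R2 ← R2 / (3).
R1 ← R1 + 2·R2.
Reading off the reduced rows gives a = 3, b = 4/3.

a = 3, b = 4/3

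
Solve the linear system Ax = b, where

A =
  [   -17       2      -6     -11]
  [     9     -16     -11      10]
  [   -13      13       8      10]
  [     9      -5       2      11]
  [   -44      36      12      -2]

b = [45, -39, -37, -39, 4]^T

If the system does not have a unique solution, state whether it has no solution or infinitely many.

x_1 = -1, x_2 = -2, x_3 = 2, x_4 = -4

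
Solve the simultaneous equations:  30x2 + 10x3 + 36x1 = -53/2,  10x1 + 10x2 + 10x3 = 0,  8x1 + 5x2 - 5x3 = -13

no solution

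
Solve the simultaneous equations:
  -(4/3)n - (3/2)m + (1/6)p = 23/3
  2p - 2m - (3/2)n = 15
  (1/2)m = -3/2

m = -3, n = -2, p = 3

Row-reduce the augmented matrix:
R1 ← R1 / (-3/2).
R2 ← R2 + 2·R1.
R3 ← R3 − 1/2·R1.
R2 ← R2 / (5/18).
R1 ← R1 − 8/9·R2.
R3 ← R3 + 4/9·R2.
R3 ← R3 / (29/10).
R1 ← R1 + 29/5·R3.
R2 ← R2 − 32/5·R3.
Reading off the reduced rows gives m = -3, n = -2, p = 3.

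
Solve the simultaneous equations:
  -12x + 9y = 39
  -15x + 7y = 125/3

x = -2, y = 5/3

Row-reduce the augmented matrix:
R1 ← R1 / (-12).
R2 ← R2 + 15·R1.
R2 ← R2 / (-17/4).
R1 ← R1 + 3/4·R2.
Reading off the reduced rows gives x = -2, y = 5/3.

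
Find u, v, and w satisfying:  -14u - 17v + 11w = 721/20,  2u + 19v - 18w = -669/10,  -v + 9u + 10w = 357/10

u = 4/5, v = -1, w = 11/4

Row-reduce the augmented matrix:
R1 ← R1 / (-14).
R2 ← R2 − 2·R1.
R3 ← R3 − 9·R1.
R2 ← R2 / (116/7).
R1 ← R1 − 17/14·R2.
R3 ← R3 + 167/14·R2.
R3 ← R3 / (1217/232).
R1 ← R1 − 97/232·R3.
R2 ← R2 + 115/116·R3.
Reading off the reduced rows gives u = 4/5, v = -1, w = 11/4.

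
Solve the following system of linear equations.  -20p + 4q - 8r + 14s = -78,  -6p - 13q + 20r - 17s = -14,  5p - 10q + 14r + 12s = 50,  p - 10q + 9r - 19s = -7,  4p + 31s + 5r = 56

Row-reduce:
R1 ← R1 / (-20).
R2 ← R2 + 6·R1.
R3 ← R3 − 5·R1.
R4 ← R4 − 1·R1.
R5 ← R5 − 4·R1.
R2 ← R2 / (-71/5).
R1 ← R1 + 1/5·R2.
R3 ← R3 + 9·R2.
R4 ← R4 + 49/5·R2.
R5 ← R5 − 4/5·R2.
R3 ← R3 / (-156/71).
R1 ← R1 − 6/71·R3.
R2 ← R2 + 112/71·R3.
R4 ← R4 + 487/71·R3.
R5 ← R5 − 331/71·R3.
R4 ← R4 / (-29329/312).
R1 ← R1 − 37/52·R4.
R2 ← R2 + 752/39·R4.
R3 ← R3 + 4109/312·R4.
R5 ← R5 − 29329/312·R4.
Row 5 reduces to 0 = -1, a contradiction. The system is inconsistent.

no solution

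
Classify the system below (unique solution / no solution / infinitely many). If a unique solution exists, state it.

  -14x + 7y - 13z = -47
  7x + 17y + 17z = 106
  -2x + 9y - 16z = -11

x = 3, y = 3, z = 2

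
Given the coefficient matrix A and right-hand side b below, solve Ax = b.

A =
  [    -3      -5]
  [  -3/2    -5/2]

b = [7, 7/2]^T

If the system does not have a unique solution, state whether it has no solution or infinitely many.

infinitely many solutions

Row-reduce:
R1 ← R1 / (-3).
R2 ← R2 + 3/2·R1.
Rank is 1 with 2 unknowns, leaving x_2 free.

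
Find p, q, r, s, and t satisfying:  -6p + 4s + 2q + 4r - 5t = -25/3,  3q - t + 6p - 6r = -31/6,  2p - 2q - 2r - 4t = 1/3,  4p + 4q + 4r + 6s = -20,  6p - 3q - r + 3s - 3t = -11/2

p = -1, q = -3/2, r = -1, s = -1, t = 2/3

Row-reduce the augmented matrix:
R1 ← R1 / (-6).
R2 ← R2 − 6·R1.
R3 ← R3 − 2·R1.
R4 ← R4 − 4·R1.
R5 ← R5 − 6·R1.
R2 ← R2 / (5).
R1 ← R1 + 1/3·R2.
R3 ← R3 + 4/3·R2.
R4 ← R4 − 16/3·R2.
R5 ← R5 + 1·R2.
R3 ← R3 / (-6/5).
R1 ← R1 + 4/5·R3.
R2 ← R2 + 2/5·R3.
R4 ← R4 − 44/5·R3.
R5 ← R5 − 13/5·R3.
R4 ← R4 / (22).
R1 ← R1 + 2·R4.
R3 ← R3 + 2·R4.
R5 ← R5 − 13·R4.
R5 ← R5 / (937/198).
R1 ← R1 − 47/66·R5.
R2 ← R2 − 11/9·R5.
R3 ← R3 − 295/198·R5.
R4 ← R4 + 226/99·R5.
Reading off the reduced rows gives p = -1, q = -3/2, r = -1, s = -1, t = 2/3.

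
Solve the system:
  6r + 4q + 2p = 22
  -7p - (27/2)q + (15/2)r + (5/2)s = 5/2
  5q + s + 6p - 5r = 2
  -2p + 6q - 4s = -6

no solution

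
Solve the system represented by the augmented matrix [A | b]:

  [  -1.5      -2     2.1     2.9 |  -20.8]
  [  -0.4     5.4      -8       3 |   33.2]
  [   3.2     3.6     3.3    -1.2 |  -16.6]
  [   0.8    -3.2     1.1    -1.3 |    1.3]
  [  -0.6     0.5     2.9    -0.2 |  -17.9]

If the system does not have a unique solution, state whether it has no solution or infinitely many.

x_1 = 1, x_2 = -1, x_3 = -6, x_4 = -3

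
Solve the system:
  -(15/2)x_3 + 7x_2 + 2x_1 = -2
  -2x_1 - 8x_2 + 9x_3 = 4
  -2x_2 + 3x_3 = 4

Row-reduce:
R1 ← R1 / (2).
R2 ← R2 + 2·R1.
R2 ← R2 / (-1).
R1 ← R1 − 7/2·R2.
R3 ← R3 + 2·R2.
Rank is 2 with 3 unknowns, leaving x_3 free.

infinitely many solutions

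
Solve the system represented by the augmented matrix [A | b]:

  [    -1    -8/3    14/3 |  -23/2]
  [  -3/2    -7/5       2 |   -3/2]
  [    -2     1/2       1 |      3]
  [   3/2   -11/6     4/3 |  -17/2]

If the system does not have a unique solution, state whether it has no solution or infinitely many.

no solution

Row-reduce:
R1 ← R1 / (-1).
R2 ← R2 + 3/2·R1.
R3 ← R3 + 2·R1.
R4 ← R4 − 3/2·R1.
R2 ← R2 / (13/5).
R1 ← R1 − 8/3·R2.
R3 ← R3 − 35/6·R2.
R4 ← R4 + 35/6·R2.
R3 ← R3 / (75/26).
R1 ← R1 − 6/13·R3.
R2 ← R2 + 25/13·R3.
R4 ← R4 + 75/26·R3.
Row 4 reduces to 0 = 1/4, a contradiction. The system is inconsistent.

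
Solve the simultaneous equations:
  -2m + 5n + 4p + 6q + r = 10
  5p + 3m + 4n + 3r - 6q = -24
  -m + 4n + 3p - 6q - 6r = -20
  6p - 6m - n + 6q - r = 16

infinitely many solutions

Row-reduce:
R1 ← R1 / (-2).
R2 ← R2 − 3·R1.
R3 ← R3 + 1·R1.
R4 ← R4 + 6·R1.
R2 ← R2 / (23/2).
R1 ← R1 + 5/2·R2.
R3 ← R3 − 3/2·R2.
R4 ← R4 + 16·R2.
R3 ← R3 / (-10/23).
R1 ← R1 − 9/23·R3.
R2 ← R2 − 22/23·R3.
R4 ← R4 − 214/23·R3.
R4 ← R4 / (-1044/5).
R1 ← R1 + 54/5·R4.
R2 ← R2 + 102/5·R4.
R3 ← R3 − 108/5·R4.
Rank is 4 with 5 unknowns, leaving r free.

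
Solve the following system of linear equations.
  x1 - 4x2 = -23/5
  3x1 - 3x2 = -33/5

x1 = -7/5, x2 = 4/5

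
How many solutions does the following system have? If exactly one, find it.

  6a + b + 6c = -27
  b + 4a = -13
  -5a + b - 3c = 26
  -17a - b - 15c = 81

no solution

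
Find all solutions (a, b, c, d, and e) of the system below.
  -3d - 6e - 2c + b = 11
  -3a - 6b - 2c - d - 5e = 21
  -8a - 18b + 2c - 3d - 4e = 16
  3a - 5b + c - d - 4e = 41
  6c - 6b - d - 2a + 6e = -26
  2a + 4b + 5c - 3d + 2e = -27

a = 5, b = -3, c = -1, d = 4, e = -4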